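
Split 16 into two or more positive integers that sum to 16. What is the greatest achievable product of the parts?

324

Define g[k] = max over 1≤i<k of i · max(k−i, g[k−i]); the inner max lets the remainder stay uncut if that's better.
g[2] = 1*max(1,0) = 1*1 = 1
g[3] = 1*max(2,1) = 1*2 = 2
g[4] = 2*max(2,1) = 2*2 = 4
g[5] = 2*max(3,2) = 2*3 = 6
g[6] = 3*max(3,2) = 3*3 = 9
g[7] = 2*max(5,6) = 2*6 = 12
g[8] = 2*max(6,9) = 2*9 = 18
g[9] = 3*max(6,9) = 3*9 = 27
g[10] = 2*max(8,18) = 2*18 = 36
g[11] = 2*max(9,27) = 2*27 = 54
g[12] = 3*max(9,27) = 3*27 = 81
g[13] = 2*max(11,54) = 2*54 = 108
g[14] = 2*max(12,81) = 2*81 = 162
g[15] = 3*max(12,81) = 3*81 = 243
g[16] = 2*max(14,162) = 2*162 = 324
One optimal split: 3 + 3 + 3 + 3 + 2 + 2; product 3*3*3*3*2*2 = 324.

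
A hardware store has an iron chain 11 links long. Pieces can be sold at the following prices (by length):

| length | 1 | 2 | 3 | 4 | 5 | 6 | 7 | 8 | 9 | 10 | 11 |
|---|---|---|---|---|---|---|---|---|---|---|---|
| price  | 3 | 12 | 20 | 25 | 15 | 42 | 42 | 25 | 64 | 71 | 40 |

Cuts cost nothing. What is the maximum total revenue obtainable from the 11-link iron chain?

76

Let best[k] be the best obtainable value from length k. For each k, try every first piece i and keep the best of price[i] + best[k−i].
best[1] = 3
best[2] = 12
best[3] = 20
best[4] = 25
best[5] = 32  (first piece 2, then best[3]=20)
best[6] = 42
best[7] = 45  (first piece 1, then best[6]=42)
best[8] = 54  (first piece 2, then best[6]=42)
best[9] = 64
best[10] = 71
best[11] = 76  (first piece 2, then best[9]=64)
One optimal cutting: 9 + 2 → $64 + $12 = $76.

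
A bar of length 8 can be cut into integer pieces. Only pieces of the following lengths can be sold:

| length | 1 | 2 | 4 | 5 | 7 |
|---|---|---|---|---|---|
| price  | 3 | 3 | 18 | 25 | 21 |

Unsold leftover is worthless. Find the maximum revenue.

Let r[k] be the best obtainable value from length k. For each k, try every first piece i and keep the best of price[i] + r[k−i].
r[1] = 3
r[2] = 6  (first piece 1, then r[1]=3)
r[3] = 9  (first piece 1, then r[2]=6)
r[4] = 18
r[5] = 25
r[6] = 28  (first piece 1, then r[5]=25)
r[7] = 31  (first piece 1, then r[6]=28)
r[8] = 36  (first piece 4, then r[4]=18)
One optimal cutting: 4 + 4 → $36.

36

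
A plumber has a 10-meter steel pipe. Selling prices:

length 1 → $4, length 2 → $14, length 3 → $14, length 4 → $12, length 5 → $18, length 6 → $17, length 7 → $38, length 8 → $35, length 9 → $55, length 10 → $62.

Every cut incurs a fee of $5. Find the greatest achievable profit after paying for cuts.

62

Consider every possible first cut. r[k] is the best of p[i]+r[k−i] over all sellable i≤k, charging 5 whenever i<k.
r[1] = 4
r[2] = 14
r[3] = 14
r[4] = 23  (first piece 2, then r[2]=14)
r[5] = 23  (first piece 2, then r[3]=14)
r[6] = 32  (first piece 2, then r[4]=23)
r[7] = 38
r[8] = 41  (first piece 2, then r[6]=32)
r[9] = 55
r[10] = 62
Best is to make no cuts and sell whole for $62.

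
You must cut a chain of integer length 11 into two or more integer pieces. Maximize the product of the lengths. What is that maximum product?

Define f[k] = max over 1≤i<k of i · max(k−i, f[k−i]); the inner max lets the remainder stay uncut if that's better.
Small cases: f[2]=1, f[3]=2, f[4]=4, f[5]=6.
f[6] = max(1*6, 2*4, 3*3, 4*2, 5*1) = 9
f[7] = max(1*9, 2*6, 3*4, 4*3, 5*2, 6*1) = 12
f[8] = max(1*12, 2*9, 3*6, …, 6*2, 7*1) = 18
f[9] = max(1*18, 2*12, 3*9, …, 7*2, 8*1) = 27
f[10] = max(1*27, 2*18, 3*12, …, 8*2, 9*1) = 36
f[11] = max(1*36, 2*27, 3*18, …, 9*2, 10*1) = 54
One optimal split: 3 + 3 + 3 + 2; product 3*3*3*2 = 54.

54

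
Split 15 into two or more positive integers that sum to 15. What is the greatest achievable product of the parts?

Let P[k] be the best product for length k (with at least one cut). For each first piece i, the rest contributes max(k−i, P[k−i]).
P[2] = 1×max(1,0) = 1×1 = 1
P[3] = max(1×2, 2×1) = 2
P[4] = max(1×3, 2×2, 3×1) = 4
P[5] = max(1×4, 2×3, 3×2, 4×1) = 6
P[6] = max(1×6, 2×4, 3×3, 4×2, 5×1) = 9
P[7] = max(1×9, 2×6, 3×4, 4×3, 5×2, 6×1) = 12
P[8] = max(1×12, 2×9, 3×6, …, 6×2, 7×1) = 18
P[9] = max(1×18, 2×12, 3×9, …, 7×2, 8×1) = 27
P[10] = max(1×27, 2×18, 3×12, …, 8×2, 9×1) = 36
P[11] = max(1×36, 2×27, 3×18, …, 9×2, 10×1) = 54
P[12] = max(1×54, 2×36, 3×27, …, 10×2, 11×1) = 81
P[13] = max(1×81, 2×54, 3×36, …, 11×2, 12×1) = 108
P[14] = max(1×108, 2×81, 3×54, …, 12×2, 13×1) = 162
P[15] = max(1×162, 2×108, 3×81, …, 13×2, 14×1) = 243
One optimal split: 3 + 3 + 3 + 3 + 3; product 3×3×3×3×3 = 243.

243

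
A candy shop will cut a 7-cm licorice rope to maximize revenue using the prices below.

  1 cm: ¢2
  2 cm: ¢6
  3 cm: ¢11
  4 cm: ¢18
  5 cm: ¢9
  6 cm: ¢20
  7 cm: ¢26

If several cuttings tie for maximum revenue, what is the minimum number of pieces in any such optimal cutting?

2

Consider every possible first cut. r[k] is the best of p[i]+r[k−i] over all sellable i≤k.
r[1] = 2
r[2] = max(2+2, 6+0) = 6
r[3] = max(2+6, 6+2, 11+0) = 11
r[4] = max(2+11, 6+6, 11+2, 18+0) = 18
r[5] = max(2+18, 6+11, 11+6, 18+2, 9+0) = 20
r[6] = max(2+20, 6+18, 11+11, 18+6, 9+2, 20+0) = 24
r[7] = max(2+24, 6+20, 11+18, …, 20+2, 26+0) = 29
Maximum revenue is ¢29.
Now minimize piece count subject to staying optimal: for each k, pieces[k] = 1 + min over i with p[i]+r[k−i]=r[k] of pieces[k−i].
pieces[4] = 1
pieces[5] = 2
pieces[6] = 2
pieces[7] = 2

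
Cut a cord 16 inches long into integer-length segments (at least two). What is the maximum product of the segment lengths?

324

Fill P[k] for k=2..16: at each k try every first piece i and multiply by the better of (k−i) uncut or P[k−i].
Small cases: P[2]=1, P[3]=2, P[4]=4, P[5]=6, P[6]=9, P[7]=12, P[8]=18, P[9]=27, P[10]=36, P[11]=54.
P[12] = 3*max(9,27) = 3*27 = 81
P[13] = 2*max(11,54) = 2*54 = 108
P[14] = 2*max(12,81) = 2*81 = 162
P[15] = 3*max(12,81) = 3*81 = 243
P[16] = 2*max(14,162) = 2*162 = 324
One optimal split: 3 + 3 + 3 + 3 + 2 + 2; product 3*3*3*3*2*2 = 324.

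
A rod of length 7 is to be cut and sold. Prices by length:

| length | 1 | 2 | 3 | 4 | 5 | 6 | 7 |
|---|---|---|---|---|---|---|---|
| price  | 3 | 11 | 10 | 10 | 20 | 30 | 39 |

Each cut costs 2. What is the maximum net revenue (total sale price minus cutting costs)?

39

Let v[k] be the best obtainable value from length k. For each k, try every first piece i and keep the best of price[i] + v[k−i] minus the 2 cut fee when i<k.
v[1] = 3
v[2] = 11
v[3] = 12  (first piece 1, then v[2]=11)
v[4] = 20  (first piece 2, then v[2]=11)
v[5] = 21  (first piece 1, then v[4]=20)
v[6] = 30
v[7] = 39
Best is to make no cuts and sell whole for 39.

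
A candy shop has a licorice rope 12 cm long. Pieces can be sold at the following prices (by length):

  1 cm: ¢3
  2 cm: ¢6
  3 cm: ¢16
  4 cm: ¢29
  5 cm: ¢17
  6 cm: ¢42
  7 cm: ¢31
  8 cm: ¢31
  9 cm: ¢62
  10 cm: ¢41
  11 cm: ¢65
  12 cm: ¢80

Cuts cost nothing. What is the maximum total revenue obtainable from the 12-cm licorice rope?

Let best[k] be the best obtainable value from length k. For each k, try every first piece i and keep the best of price[i] + best[k−i].
best[1] = 3
best[2] = 6  (first piece 1, then best[1]=3)
best[3] = 16
best[4] = 29
best[5] = 32  (first piece 1, then best[4]=29)
best[6] = 42
best[7] = 45  (first piece 1, then best[6]=42)
best[8] = 58  (first piece 4, then best[4]=29)
best[9] = 62
best[10] = 71  (first piece 4, then best[6]=42)
best[11] = 74  (first piece 1, then best[10]=71)
best[12] = 87  (first piece 4, then best[8]=58)
One optimal cutting: 4 + 4 + 4 → ¢29 + ¢29 + ¢29 = ¢87.

87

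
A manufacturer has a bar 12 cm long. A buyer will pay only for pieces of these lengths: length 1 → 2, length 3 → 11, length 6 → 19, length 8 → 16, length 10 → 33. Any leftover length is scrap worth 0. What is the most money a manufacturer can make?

Let r[k] be the best obtainable value from length k. For each k, try every first piece i and keep the best of price[i] + r[k−i].
r[1] = 2
r[2] = 4  (first piece 1, then r[1]=2)
r[3] = max(2+4, 11+0) = 11
r[4] = max(2+11, 11+2) = 13
r[5] = max(2+13, 11+4) = 15
r[6] = max(2+15, 11+11, 19+0) = 22
r[7] = max(2+22, 11+13, 19+2) = 24
r[8] = max(2+24, 11+15, 19+4, 16+0) = 26
r[9] = max(2+26, 11+22, 19+11, 16+2) = 33
r[10] = max(2+33, 11+24, 19+13, 16+4, 33+0) = 35
r[11] = max(2+35, 11+26, 19+15, 16+11, 33+2) = 37
r[12] = max(2+37, 11+33, 19+22, 16+13, 33+4) = 44
One optimal cutting: 3 + 3 + 3 + 3 → 44.

44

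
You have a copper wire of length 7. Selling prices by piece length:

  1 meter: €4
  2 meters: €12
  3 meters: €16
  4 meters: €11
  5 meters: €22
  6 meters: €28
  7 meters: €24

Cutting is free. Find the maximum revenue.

40

Build R[k] bottom-up: R[k] = max over allowed piece i of (p[i] + R[k−i]).
R[1] = 4
R[2] = max(4+4, 12+0) = 12
R[3] = max(4+12, 12+4, 16+0) = 16
R[4] = max(4+16, 12+12, 16+4, 11+0) = 24
R[5] = max(4+24, 12+16, 16+12, 11+4, 22+0) = 28
R[6] = max(4+28, 12+24, 16+16, 11+12, 22+4, 28+0) = 36
R[7] = max(4+36, 12+28, 16+24, …, 28+4, 24+0) = 40
One optimal cutting: 2 + 2 + 2 + 1 → €12 + €12 + €12 + €4 = €40.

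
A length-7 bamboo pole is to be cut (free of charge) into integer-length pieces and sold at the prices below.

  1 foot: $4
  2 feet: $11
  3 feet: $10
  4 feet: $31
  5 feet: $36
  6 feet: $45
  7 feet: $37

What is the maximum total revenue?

49

Build r[k] bottom-up: r[k] = max over allowed piece i of (p[i] + r[k−i]).
r[1] = 4
r[2] = 11
r[3] = 15  (first piece 1, then r[2]=11)
r[4] = 31
r[5] = 36
r[6] = 45
r[7] = 49  (first piece 1, then r[6]=45)
One optimal cutting: 6 + 1 → $45 + $4 = $49.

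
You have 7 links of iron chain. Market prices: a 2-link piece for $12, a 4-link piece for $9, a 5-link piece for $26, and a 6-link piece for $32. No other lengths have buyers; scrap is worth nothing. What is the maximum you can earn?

Build f[k] bottom-up: f[k] = max over allowed piece i of (p[i] + f[k−i]).
f[1] = 0
f[2] = 12
f[3] = 12
f[4] = 24  (first piece 2, then f[2]=12)
f[5] = 26
f[6] = 36  (first piece 2, then f[4]=24)
f[7] = 38  (first piece 2, then f[5]=26)
One optimal cutting: 5 + 2 → $38.

38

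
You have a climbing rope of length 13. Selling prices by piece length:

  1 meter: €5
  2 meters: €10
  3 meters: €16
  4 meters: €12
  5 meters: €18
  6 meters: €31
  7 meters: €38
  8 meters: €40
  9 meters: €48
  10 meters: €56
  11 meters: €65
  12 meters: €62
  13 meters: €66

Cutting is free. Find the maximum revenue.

75

Consider every possible first cut. r[k] is the best of p[i]+r[k−i] over all sellable i≤k.
r[1] = 5
r[2] = max(5+5, 10+0) = 10
r[3] = max(5+10, 10+5, 16+0) = 16
r[4] = max(5+16, 10+10, 16+5, 12+0) = 21
r[5] = max(5+21, 10+16, 16+10, 12+5, 18+0) = 26
r[6] = max(5+26, 10+21, 16+16, 12+10, 18+5, 31+0) = 32
r[7] = max(5+32, 10+26, 16+21, …, 31+5, 38+0) = 38
r[8] = max(5+38, 10+32, 16+26, …, 38+5, 40+0) = 43
r[9] = max(5+43, 10+38, 16+32, …, 40+5, 48+0) = 48
r[10] = max(5+48, 10+43, 16+38, …, 48+5, 56+0) = 56
r[11] = max(5+56, 10+48, 16+43, …, 56+5, 65+0) = 65
r[12] = max(5+65, 10+56, 16+48, …, 65+5, 62+0) = 70
r[13] = max(5+70, 10+65, 16+56, …, 62+5, 66+0) = 75
One optimal cutting: 11 + 1 + 1 → €65 + €5 + €5 = €75.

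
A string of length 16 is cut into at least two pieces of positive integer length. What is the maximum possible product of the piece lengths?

Fill prod[k] for k=2..16: at each k try every first piece i and multiply by the better of (k−i) uncut or prod[k−i].
prod[2] = 1·max(1,0) = 1·1 = 1
prod[3] = 1·max(2,1) = 1·2 = 2
prod[4] = 2·max(2,1) = 2·2 = 4
prod[5] = 2·max(3,2) = 2·3 = 6
prod[6] = 3·max(3,2) = 3·3 = 9
prod[7] = 2·max(5,6) = 2·6 = 12
prod[8] = 2·max(6,9) = 2·9 = 18
prod[9] = 3·max(6,9) = 3·9 = 27
prod[10] = 2·max(8,18) = 2·18 = 36
prod[11] = 2·max(9,27) = 2·27 = 54
prod[12] = 3·max(9,27) = 3·27 = 81
prod[13] = 2·max(11,54) = 2·54 = 108
prod[14] = 2·max(12,81) = 2·81 = 162
prod[15] = 3·max(12,81) = 3·81 = 243
prod[16] = 2·max(14,162) = 2·162 = 324
One optimal split: 3 + 3 + 3 + 3 + 2 + 2; product 3·3·3·3·2·2 = 324.

324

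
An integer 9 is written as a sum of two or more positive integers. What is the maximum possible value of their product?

27

Define g[k] = max over 1≤i<k of i · max(k−i, g[k−i]); the inner max lets the remainder stay uncut if that's better.
g[2] = 1×max(1,0) = 1×1 = 1
g[3] = 1×max(2,1) = 1×2 = 2
g[4] = 2×max(2,1) = 2×2 = 4
g[5] = 2×max(3,2) = 2×3 = 6
g[6] = 3×max(3,2) = 3×3 = 9
g[7] = 2×max(5,6) = 2×6 = 12
g[8] = 2×max(6,9) = 2×9 = 18
g[9] = 3×max(6,9) = 3×9 = 27
One optimal split: 3 + 3 + 3; product 3×3×3 = 27.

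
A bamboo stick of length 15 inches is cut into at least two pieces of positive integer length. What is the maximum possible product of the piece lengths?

Fill g[k] for k=2..15: at each k try every first piece i and multiply by the better of (k−i) uncut or g[k−i].
g[2] = 1*max(1,0) = 1*1 = 1
g[3] = 1*max(2,1) = 1*2 = 2
g[4] = 2*max(2,1) = 2*2 = 4
g[5] = 2*max(3,2) = 2*3 = 6
g[6] = 3*max(3,2) = 3*3 = 9
g[7] = 2*max(5,6) = 2*6 = 12
g[8] = 2*max(6,9) = 2*9 = 18
g[9] = 3*max(6,9) = 3*9 = 27
g[10] = 2*max(8,18) = 2*18 = 36
g[11] = 2*max(9,27) = 2*27 = 54
g[12] = 3*max(9,27) = 3*27 = 81
g[13] = 2*max(11,54) = 2*54 = 108
g[14] = 2*max(12,81) = 2*81 = 162
g[15] = 3*max(12,81) = 3*81 = 243
One optimal split: 3 + 3 + 3 + 3 + 3; product 3*3*3*3*3 = 243.

243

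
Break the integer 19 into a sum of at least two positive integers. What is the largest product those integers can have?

972

Fill P[k] for k=2..19: at each k try every first piece i and multiply by the better of (k−i) uncut or P[k−i].
Small cases: P[2]=1, P[3]=2, P[4]=4, P[5]=6, P[6]=9, P[7]=12, P[8]=18, P[9]=27, P[10]=36, P[11]=54, P[12]=81, P[13]=108.
P[14] = max(1*108, 2*81, 3*54, …, 12*2, 13*1) = 162
P[15] = max(1*162, 2*108, 3*81, …, 13*2, 14*1) = 243
P[16] = max(1*243, 2*162, 3*108, …, 14*2, 15*1) = 324
P[17] = max(1*324, 2*243, 3*162, …, 15*2, 16*1) = 486
P[18] = max(1*486, 2*324, 3*243, …, 16*2, 17*1) = 729
P[19] = max(1*729, 2*486, 3*324, …, 17*2, 18*1) = 972
One optimal split: 3 + 3 + 3 + 3 + 3 + 2 + 2; product 3*3*3*3*3*2*2 = 972.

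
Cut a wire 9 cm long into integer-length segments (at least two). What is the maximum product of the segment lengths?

Fill prod[k] for k=2..9: at each k try every first piece i and multiply by the better of (k−i) uncut or prod[k−i].
prod[2] = 1·max(1,0) = 1·1 = 1
prod[3] = 1·max(2,1) = 1·2 = 2
prod[4] = 2·max(2,1) = 2·2 = 4
prod[5] = 2·max(3,2) = 2·3 = 6
prod[6] = 3·max(3,2) = 3·3 = 9
prod[7] = 2·max(5,6) = 2·6 = 12
prod[8] = 2·max(6,9) = 2·9 = 18
prod[9] = 3·max(6,9) = 3·9 = 27
One optimal split: 3 + 3 + 3; product 3·3·3 = 27.

27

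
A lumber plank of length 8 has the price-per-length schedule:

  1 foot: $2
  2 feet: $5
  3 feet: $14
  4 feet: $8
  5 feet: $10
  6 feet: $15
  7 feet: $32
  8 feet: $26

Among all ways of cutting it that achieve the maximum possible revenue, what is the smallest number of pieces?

2

Build r[k] bottom-up: r[k] = max over allowed piece i of (p[i] + r[k−i]).
r[1] = 2
r[2] = max(2+2, 5+0) = 5
r[3] = max(2+5, 5+2, 14+0) = 14
r[4] = max(2+14, 5+5, 14+2, 8+0) = 16
r[5] = max(2+16, 5+14, 14+5, 8+2, 10+0) = 19
r[6] = max(2+19, 5+16, 14+14, 8+5, 10+2, 15+0) = 28
r[7] = max(2+28, 5+19, 14+16, …, 15+2, 32+0) = 32
r[8] = max(2+32, 5+28, 14+19, …, 32+2, 26+0) = 34
Maximum revenue is $34.
Now minimize piece count subject to staying optimal: for each k, pieces[k] = 1 + min over i with p[i]+r[k−i]=r[k] of pieces[k−i].
pieces[5] = 2
pieces[6] = 2
pieces[7] = 1
pieces[8] = 2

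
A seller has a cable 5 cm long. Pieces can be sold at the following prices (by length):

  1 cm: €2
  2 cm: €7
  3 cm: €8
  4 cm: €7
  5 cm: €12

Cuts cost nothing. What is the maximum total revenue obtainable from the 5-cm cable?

16

Consider every possible first cut. r[k] is the best of p[i]+r[k−i] over all sellable i≤k.
r[1] = 2
r[2] = max(2+2, 7+0) = 7
r[3] = max(2+7, 7+2, 8+0) = 9
r[4] = max(2+9, 7+7, 8+2, 7+0) = 14
r[5] = max(2+14, 7+9, 8+7, 7+2, 12+0) = 16
One optimal cutting: 2 + 2 + 1 → €7 + €7 + €2 = €16.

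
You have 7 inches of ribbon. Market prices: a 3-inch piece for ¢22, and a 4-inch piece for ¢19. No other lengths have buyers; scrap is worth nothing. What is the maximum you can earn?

44

Let r[k] be the best obtainable value from length k. For each k, try every first piece i and keep the best of price[i] + r[k−i].
r[1] = 0
r[2] = 0
r[3] = 22
r[4] = max(22+0, 19+0) = 22
r[5] = max(22+0, 19+0) = 22
r[6] = max(22+22, 19+0) = 44
r[7] = max(22+22, 19+22) = 44
One optimal cutting: pieces 3 + 3 with 1 inch of scrap → ¢44.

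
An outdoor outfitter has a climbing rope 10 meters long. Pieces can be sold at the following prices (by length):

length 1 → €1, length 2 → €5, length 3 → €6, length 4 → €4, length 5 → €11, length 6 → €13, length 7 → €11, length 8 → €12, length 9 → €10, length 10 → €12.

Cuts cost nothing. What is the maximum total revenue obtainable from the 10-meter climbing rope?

Let R[k] be the best obtainable value from length k. For each k, try every first piece i and keep the best of price[i] + R[k−i].
R[1] = 1
R[2] = 5
R[3] = 6  (first piece 1, then R[2]=5)
R[4] = 10  (first piece 2, then R[2]=5)
R[5] = 11  (first piece 1, then R[4]=10)
R[6] = 15  (first piece 2, then R[4]=10)
R[7] = 16  (first piece 1, then R[6]=15)
R[8] = 20  (first piece 2, then R[6]=15)
R[9] = 21  (first piece 1, then R[8]=20)
R[10] = 25  (first piece 2, then R[8]=20)
One optimal cutting: 2 + 2 + 2 + 2 + 2 → €5 + €5 + €5 + €5 + €5 = €25.

25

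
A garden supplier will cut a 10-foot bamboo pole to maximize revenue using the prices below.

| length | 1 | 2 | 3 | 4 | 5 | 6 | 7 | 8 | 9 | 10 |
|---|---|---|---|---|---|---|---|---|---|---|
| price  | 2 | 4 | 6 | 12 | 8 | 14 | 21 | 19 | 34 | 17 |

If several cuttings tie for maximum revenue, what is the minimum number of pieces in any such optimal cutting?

Build r[k] bottom-up: r[k] = max over allowed piece i of (p[i] + r[k−i]).
r[1] = 2
r[2] = max(2+2, 4+0) = 4
r[3] = max(2+4, 4+2, 6+0) = 6
r[4] = max(2+6, 4+4, 6+2, 12+0) = 12
r[5] = max(2+12, 4+6, 6+4, 12+2, 8+0) = 14
r[6] = max(2+14, 4+12, 6+6, 12+4, 8+2, 14+0) = 16
r[7] = max(2+16, 4+14, 6+12, …, 14+2, 21+0) = 21
r[8] = max(2+21, 4+16, 6+14, …, 21+2, 19+0) = 24
r[9] = max(2+24, 4+21, 6+16, …, 19+2, 34+0) = 34
r[10] = max(2+34, 4+24, 6+21, …, 34+2, 17+0) = 36
Maximum revenue is $36.
Now minimize piece count subject to staying optimal: for each k, pieces[k] = 1 + min over i with p[i]+r[k−i]=r[k] of pieces[k−i].
pieces[7] = 1
pieces[8] = 2
pieces[9] = 1
pieces[10] = 2

2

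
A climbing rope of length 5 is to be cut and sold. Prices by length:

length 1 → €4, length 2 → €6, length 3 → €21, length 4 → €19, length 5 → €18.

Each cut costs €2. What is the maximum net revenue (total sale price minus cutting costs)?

Let net[k] be the best obtainable value from length k. For each k, try every first piece i and keep the best of price[i] + net[k−i] minus the 2 cut fee when i<k.
net[1] = 4
net[2] = 6  (first piece 1, then net[1]=4)
net[3] = 21
net[4] = 23  (first piece 1, then net[3]=21)
net[5] = 25  (first piece 1, then net[4]=23)
One optimal plan: pieces 3 + 1 + 1 (2 cuts) → €29 − €4 = €25.

25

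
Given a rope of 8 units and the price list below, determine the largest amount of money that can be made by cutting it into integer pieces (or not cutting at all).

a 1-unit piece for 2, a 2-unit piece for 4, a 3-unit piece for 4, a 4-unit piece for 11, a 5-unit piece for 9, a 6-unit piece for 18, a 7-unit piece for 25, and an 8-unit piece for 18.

27

Build r[k] bottom-up: r[k] = max over allowed piece i of (p[i] + r[k−i]).
r[1] = 2
r[2] = 4  (first piece 1, then r[1]=2)
r[3] = 6  (first piece 1, then r[2]=4)
r[4] = 11
r[5] = 13  (first piece 1, then r[4]=11)
r[6] = 18
r[7] = 25
r[8] = 27  (first piece 1, then r[7]=25)
One optimal cutting: 7 + 1 → 25 + 2 = 27.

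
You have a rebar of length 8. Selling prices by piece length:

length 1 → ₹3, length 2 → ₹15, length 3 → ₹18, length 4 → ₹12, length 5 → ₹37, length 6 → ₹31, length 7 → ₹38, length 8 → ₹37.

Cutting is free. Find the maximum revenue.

60

Consider every possible first cut. r[k] is the best of p[i]+r[k−i] over all sellable i≤k.
r[1] = 3
r[2] = 15
r[3] = 18  (first piece 1, then r[2]=15)
r[4] = 30  (first piece 2, then r[2]=15)
r[5] = 37
r[6] = 45  (first piece 2, then r[4]=30)
r[7] = 52  (first piece 2, then r[5]=37)
r[8] = 60  (first piece 2, then r[6]=45)
One optimal cutting: 2 + 2 + 2 + 2 → ₹15 + ₹15 + ₹15 + ₹15 = ₹60.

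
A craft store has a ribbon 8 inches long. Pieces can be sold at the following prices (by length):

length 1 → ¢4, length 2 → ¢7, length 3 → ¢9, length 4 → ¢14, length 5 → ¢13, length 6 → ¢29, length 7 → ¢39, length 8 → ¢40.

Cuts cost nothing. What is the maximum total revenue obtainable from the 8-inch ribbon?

43

Build R[k] bottom-up: R[k] = max over allowed piece i of (p[i] + R[k−i]).
R[1] = 4
R[2] = max(4+4, 7+0) = 8
R[3] = max(4+8, 7+4, 9+0) = 12
R[4] = max(4+12, 7+8, 9+4, 14+0) = 16
R[5] = max(4+16, 7+12, 9+8, 14+4, 13+0) = 20
R[6] = max(4+20, 7+16, 9+12, 14+8, 13+4, 29+0) = 29
R[7] = max(4+29, 7+20, 9+16, …, 29+4, 39+0) = 39
R[8] = max(4+39, 7+29, 9+20, …, 39+4, 40+0) = 43
One optimal cutting: 7 + 1 → ¢39 + ¢4 = ¢43.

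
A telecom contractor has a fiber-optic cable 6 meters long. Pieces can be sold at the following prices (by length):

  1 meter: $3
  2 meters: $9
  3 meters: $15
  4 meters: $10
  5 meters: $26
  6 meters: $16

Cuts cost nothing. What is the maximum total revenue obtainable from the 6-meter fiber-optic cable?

Build R[k] bottom-up: R[k] = max over allowed piece i of (p[i] + R[k−i]).
R[1] = 3
R[2] = max(3+3, 9+0) = 9
R[3] = max(3+9, 9+3, 15+0) = 15
R[4] = max(3+15, 9+9, 15+3, 10+0) = 18
R[5] = max(3+18, 9+15, 15+9, 10+3, 26+0) = 26
R[6] = max(3+26, 9+18, 15+15, 10+9, 26+3, 16+0) = 30
One optimal cutting: 3 + 3 → $15 + $15 = $30.

30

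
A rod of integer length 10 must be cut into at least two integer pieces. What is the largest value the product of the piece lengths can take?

36

Let P[k] be the best product for length k (with at least one cut). For each first piece i, the rest contributes max(k−i, P[k−i]).
P[2] = 1×max(1,0) = 1×1 = 1
P[3] = max(1×2, 2×1) = 2
P[4] = max(1×3, 2×2, 3×1) = 4
P[5] = max(1×4, 2×3, 3×2, 4×1) = 6
P[6] = max(1×6, 2×4, 3×3, 4×2, 5×1) = 9
P[7] = max(1×9, 2×6, 3×4, 4×3, 5×2, 6×1) = 12
P[8] = max(1×12, 2×9, 3×6, …, 6×2, 7×1) = 18
P[9] = max(1×18, 2×12, 3×9, …, 7×2, 8×1) = 27
P[10] = max(1×27, 2×18, 3×12, …, 8×2, 9×1) = 36
One optimal split: 3 + 3 + 2 + 2; product 3×3×2×2 = 36.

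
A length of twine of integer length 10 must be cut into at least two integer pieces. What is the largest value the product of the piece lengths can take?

Let f[k] be the best product for length k (with at least one cut). For each first piece i, the rest contributes max(k−i, f[k−i]).
f[2] = 1·max(1,0) = 1·1 = 1
f[3] = 1·max(2,1) = 1·2 = 2
f[4] = 2·max(2,1) = 2·2 = 4
f[5] = 2·max(3,2) = 2·3 = 6
f[6] = 3·max(3,2) = 3·3 = 9
f[7] = 2·max(5,6) = 2·6 = 12
f[8] = 2·max(6,9) = 2·9 = 18
f[9] = 3·max(6,9) = 3·9 = 27
f[10] = 2·max(8,18) = 2·18 = 36
One optimal split: 3 + 3 + 2 + 2; product 3·3·2·2 = 36.

36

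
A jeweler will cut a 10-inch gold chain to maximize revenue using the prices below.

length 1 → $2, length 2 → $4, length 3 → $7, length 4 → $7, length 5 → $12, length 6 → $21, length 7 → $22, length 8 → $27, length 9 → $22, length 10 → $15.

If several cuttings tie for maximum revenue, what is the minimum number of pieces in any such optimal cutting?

Let r[k] be the best obtainable value from length k. For each k, try every first piece i and keep the best of price[i] + r[k−i].
r[1] = 2
r[2] = max(2+2, 4+0) = 4
r[3] = max(2+4, 4+2, 7+0) = 7
r[4] = max(2+7, 4+4, 7+2, 7+0) = 9
r[5] = max(2+9, 4+7, 7+4, 7+2, 12+0) = 12
r[6] = max(2+12, 4+9, 7+7, 7+4, 12+2, 21+0) = 21
r[7] = max(2+21, 4+12, 7+9, …, 21+2, 22+0) = 23
r[8] = max(2+23, 4+21, 7+12, …, 22+2, 27+0) = 27
r[9] = max(2+27, 4+23, 7+21, …, 27+2, 22+0) = 29
r[10] = max(2+29, 4+27, 7+23, …, 22+2, 15+0) = 31
Maximum revenue is $31.
Now minimize piece count subject to staying optimal: for each k, pieces[k] = 1 + min over i with p[i]+r[k−i]=r[k] of pieces[k−i].
pieces[7] = 2
pieces[8] = 1
pieces[9] = 2
pieces[10] = 2

2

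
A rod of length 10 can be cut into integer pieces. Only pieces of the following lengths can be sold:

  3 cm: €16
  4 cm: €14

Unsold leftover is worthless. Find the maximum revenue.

48

Consider every possible first cut. f[k] is the best of p[i]+f[k−i] over all sellable i≤k.
f[1] = 0
f[2] = 0
f[3] = 16
f[4] = max(16+0, 14+0) = 16
f[5] = max(16+0, 14+0) = 16
f[6] = max(16+16, 14+0) = 32
f[7] = max(16+16, 14+16) = 32
f[8] = max(16+16, 14+16) = 32
f[9] = max(16+32, 14+16) = 48
f[10] = max(16+32, 14+32) = 48
One optimal cutting: pieces 3 + 3 + 3 with 1 cm of scrap → €48.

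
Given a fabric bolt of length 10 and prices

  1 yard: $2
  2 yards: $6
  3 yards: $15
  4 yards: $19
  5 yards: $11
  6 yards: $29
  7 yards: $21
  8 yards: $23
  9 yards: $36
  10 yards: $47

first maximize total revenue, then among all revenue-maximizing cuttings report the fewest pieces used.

Let r[k] be the best obtainable value from length k. For each k, try every first piece i and keep the best of price[i] + r[k−i].
r[1] = 2
r[2] = max(2+2, 6+0) = 6
r[3] = max(2+6, 6+2, 15+0) = 15
r[4] = max(2+15, 6+6, 15+2, 19+0) = 19
r[5] = max(2+19, 6+15, 15+6, 19+2, 11+0) = 21
r[6] = max(2+21, 6+19, 15+15, 19+6, 11+2, 29+0) = 30
r[7] = max(2+30, 6+21, 15+19, …, 29+2, 21+0) = 34
r[8] = max(2+34, 6+30, 15+21, …, 21+2, 23+0) = 38
r[9] = max(2+38, 6+34, 15+30, …, 23+2, 36+0) = 45
r[10] = max(2+45, 6+38, 15+34, …, 36+2, 47+0) = 49
Maximum revenue is $49.
Now minimize piece count subject to staying optimal: for each k, pieces[k] = 1 + min over i with p[i]+r[k−i]=r[k] of pieces[k−i].
pieces[7] = 2
pieces[8] = 2
pieces[9] = 3
pieces[10] = 3

3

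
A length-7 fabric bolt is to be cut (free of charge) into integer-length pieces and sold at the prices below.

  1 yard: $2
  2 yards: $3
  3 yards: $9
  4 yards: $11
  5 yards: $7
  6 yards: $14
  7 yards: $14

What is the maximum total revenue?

20

Consider every possible first cut. R[k] is the best of p[i]+R[k−i] over all sellable i≤k.
R[1] = 2
R[2] = 4  (first piece 1, then R[1]=2)
R[3] = 9
R[4] = 11  (first piece 1, then R[3]=9)
R[5] = 13  (first piece 1, then R[4]=11)
R[6] = 18  (first piece 3, then R[3]=9)
R[7] = 20  (first piece 1, then R[6]=18)
One optimal cutting: 3 + 3 + 1 → $9 + $9 + $2 = $20.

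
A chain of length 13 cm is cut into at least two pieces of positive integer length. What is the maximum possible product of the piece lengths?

Fill g[k] for k=2..13: at each k try every first piece i and multiply by the better of (k−i) uncut or g[k−i].
g[2] = 1×max(1,0) = 1×1 = 1
g[3] = max(1×2, 2×1) = 2
g[4] = max(1×3, 2×2, 3×1) = 4
g[5] = max(1×4, 2×3, 3×2, 4×1) = 6
g[6] = max(1×6, 2×4, 3×3, 4×2, 5×1) = 9
g[7] = max(1×9, 2×6, 3×4, 4×3, 5×2, 6×1) = 12
g[8] = max(1×12, 2×9, 3×6, …, 6×2, 7×1) = 18
g[9] = max(1×18, 2×12, 3×9, …, 7×2, 8×1) = 27
g[10] = max(1×27, 2×18, 3×12, …, 8×2, 9×1) = 36
g[11] = max(1×36, 2×27, 3×18, …, 9×2, 10×1) = 54
g[12] = max(1×54, 2×36, 3×27, …, 10×2, 11×1) = 81
g[13] = max(1×81, 2×54, 3×36, …, 11×2, 12×1) = 108
One optimal split: 3 + 3 + 3 + 2 + 2; product 3×3×3×2×2 = 108.

108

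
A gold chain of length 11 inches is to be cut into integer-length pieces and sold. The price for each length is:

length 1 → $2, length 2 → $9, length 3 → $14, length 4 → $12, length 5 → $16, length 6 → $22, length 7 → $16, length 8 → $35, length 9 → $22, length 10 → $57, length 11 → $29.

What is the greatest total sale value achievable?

Build R[k] bottom-up: R[k] = max over allowed piece i of (p[i] + R[k−i]).
R[1] = 2
R[2] = max(2+2, 9+0) = 9
R[3] = max(2+9, 9+2, 14+0) = 14
R[4] = max(2+14, 9+9, 14+2, 12+0) = 18
R[5] = max(2+18, 9+14, 14+9, 12+2, 16+0) = 23
R[6] = max(2+23, 9+18, 14+14, 12+9, 16+2, 22+0) = 28
R[7] = max(2+28, 9+23, 14+18, …, 22+2, 16+0) = 32
R[8] = max(2+32, 9+28, 14+23, …, 16+2, 35+0) = 37
R[9] = max(2+37, 9+32, 14+28, …, 35+2, 22+0) = 42
R[10] = max(2+42, 9+37, 14+32, …, 22+2, 57+0) = 57
R[11] = max(2+57, 9+42, 14+37, …, 57+2, 29+0) = 59
One optimal cutting: 10 + 1 → $57 + $2 = $59.

59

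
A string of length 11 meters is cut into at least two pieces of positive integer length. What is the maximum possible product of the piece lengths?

54

Define g[k] = max over 1≤i<k of i · max(k−i, g[k−i]); the inner max lets the remainder stay uncut if that's better.
g[2] = 1*max(1,0) = 1*1 = 1
g[3] = 1*max(2,1) = 1*2 = 2
g[4] = 2*max(2,1) = 2*2 = 4
g[5] = 2*max(3,2) = 2*3 = 6
g[6] = 3*max(3,2) = 3*3 = 9
g[7] = 2*max(5,6) = 2*6 = 12
g[8] = 2*max(6,9) = 2*9 = 18
g[9] = 3*max(6,9) = 3*9 = 27
g[10] = 2*max(8,18) = 2*18 = 36
g[11] = 2*max(9,27) = 2*27 = 54
One optimal split: 3 + 3 + 3 + 2; product 3*3*3*2 = 54.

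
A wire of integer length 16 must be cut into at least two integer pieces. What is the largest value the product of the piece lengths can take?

Let m[k] be the best product for length k (with at least one cut). For each first piece i, the rest contributes max(k−i, m[k−i]).
m[2] = 1*max(1,0) = 1*1 = 1
m[3] = 1*max(2,1) = 1*2 = 2
m[4] = 2*max(2,1) = 2*2 = 4
m[5] = 2*max(3,2) = 2*3 = 6
m[6] = 3*max(3,2) = 3*3 = 9
m[7] = 2*max(5,6) = 2*6 = 12
m[8] = 2*max(6,9) = 2*9 = 18
m[9] = 3*max(6,9) = 3*9 = 27
m[10] = 2*max(8,18) = 2*18 = 36
m[11] = 2*max(9,27) = 2*27 = 54
m[12] = 3*max(9,27) = 3*27 = 81
m[13] = 2*max(11,54) = 2*54 = 108
m[14] = 2*max(12,81) = 2*81 = 162
m[15] = 3*max(12,81) = 3*81 = 243
m[16] = 2*max(14,162) = 2*162 = 324
One optimal split: 3 + 3 + 3 + 3 + 2 + 2; product 3*3*3*3*2*2 = 324.

324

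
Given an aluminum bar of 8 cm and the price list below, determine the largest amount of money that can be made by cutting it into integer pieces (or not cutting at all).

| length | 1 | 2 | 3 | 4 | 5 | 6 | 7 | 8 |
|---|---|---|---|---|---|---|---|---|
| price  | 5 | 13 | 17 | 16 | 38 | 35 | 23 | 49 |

56

Consider every possible first cut. best[k] is the best of p[i]+best[k−i] over all sellable i≤k.
best[1] = 5
best[2] = max(5+5, 13+0) = 13
best[3] = max(5+13, 13+5, 17+0) = 18
best[4] = max(5+18, 13+13, 17+5, 16+0) = 26
best[5] = max(5+26, 13+18, 17+13, 16+5, 38+0) = 38
best[6] = max(5+38, 13+26, 17+18, 16+13, 38+5, 35+0) = 43
best[7] = max(5+43, 13+38, 17+26, …, 35+5, 23+0) = 51
best[8] = max(5+51, 13+43, 17+38, …, 23+5, 49+0) = 56
One optimal cutting: 5 + 2 + 1 → $38 + $13 + $5 = $56.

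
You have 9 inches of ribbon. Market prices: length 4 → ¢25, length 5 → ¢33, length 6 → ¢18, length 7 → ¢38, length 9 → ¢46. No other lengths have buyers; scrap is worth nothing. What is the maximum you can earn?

Build f[k] bottom-up: f[k] = max over allowed piece i of (p[i] + f[k−i]).
f[1] = 0
f[2] = 0
f[3] = 0
f[4] = 25
f[5] = 33
f[6] = 33
f[7] = 38
f[8] = 50  (first piece 4, then f[4]=25)
f[9] = 58  (first piece 4, then f[5]=33)
One optimal cutting: 5 + 4 → ¢58.

58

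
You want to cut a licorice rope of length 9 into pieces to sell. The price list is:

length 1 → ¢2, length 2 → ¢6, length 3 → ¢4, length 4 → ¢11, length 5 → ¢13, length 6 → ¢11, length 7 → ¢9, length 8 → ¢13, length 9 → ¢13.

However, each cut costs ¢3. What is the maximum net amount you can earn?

21

Consider every possible first cut. net[k] is the best of p[i]+net[k−i] over all sellable i≤k, charging 3 whenever i<k.
net[1] = 2
net[2] = max(2+2-3, 6+0) = 6
net[3] = max(2+6-3, 6+2-3, 4+0) = 5
net[4] = max(2+5-3, 6+6-3, 4+2-3, 11+0) = 11
net[5] = max(2+11-3, 6+5-3, 4+6-3, 11+2-3, 13+0) = 13
net[6] = max(2+13-3, 6+11-3, 4+5-3, 11+6-3, 13+2-3, 11+0) = 14
net[7] = max(2+14-3, 6+13-3, 4+11-3, …, 11+2-3, 9+0) = 16
net[8] = max(2+16-3, 6+14-3, 4+13-3, …, 9+2-3, 13+0) = 19
net[9] = max(2+19-3, 6+16-3, 4+14-3, …, 13+2-3, 13+0) = 21
One optimal plan: pieces 5 + 4 (1 cut) → ¢24 − ¢3 = ¢21.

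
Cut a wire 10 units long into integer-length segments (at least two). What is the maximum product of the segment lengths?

36

Define P[k] = max over 1≤i<k of i · max(k−i, P[k−i]); the inner max lets the remainder stay uncut if that's better.
P[2] = 1*max(1,0) = 1*1 = 1
P[3] = 1*max(2,1) = 1*2 = 2
P[4] = 2*max(2,1) = 2*2 = 4
P[5] = 2*max(3,2) = 2*3 = 6
P[6] = 3*max(3,2) = 3*3 = 9
P[7] = 2*max(5,6) = 2*6 = 12
P[8] = 2*max(6,9) = 2*9 = 18
P[9] = 3*max(6,9) = 3*9 = 27
P[10] = 2*max(8,18) = 2*18 = 36
One optimal split: 3 + 3 + 2 + 2; product 3*3*2*2 = 36.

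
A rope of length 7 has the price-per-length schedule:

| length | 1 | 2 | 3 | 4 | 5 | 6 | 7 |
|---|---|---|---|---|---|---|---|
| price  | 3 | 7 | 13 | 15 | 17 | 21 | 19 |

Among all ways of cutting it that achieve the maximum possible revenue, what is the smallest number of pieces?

Build r[k] bottom-up: r[k] = max over allowed piece i of (p[i] + r[k−i]).
r[1] = 3
r[2] = 7
r[3] = 13
r[4] = 16  (first piece 1, then r[3]=13)
r[5] = 20  (first piece 2, then r[3]=13)
r[6] = 26  (first piece 3, then r[3]=13)
r[7] = 29  (first piece 1, then r[6]=26)
Maximum revenue is 29.
Now minimize piece count subject to staying optimal: for each k, pieces[k] = 1 + min over i with p[i]+r[k−i]=r[k] of pieces[k−i].
pieces[4] = 2
pieces[5] = 2
pieces[6] = 2
pieces[7] = 3

3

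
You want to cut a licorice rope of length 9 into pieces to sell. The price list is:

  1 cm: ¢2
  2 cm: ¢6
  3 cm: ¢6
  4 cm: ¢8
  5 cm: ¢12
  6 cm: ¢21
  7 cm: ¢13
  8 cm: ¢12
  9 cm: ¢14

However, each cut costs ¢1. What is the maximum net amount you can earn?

Let net[k] be the best obtainable value from length k. For each k, try every first piece i and keep the best of price[i] + net[k−i] minus the 1 cut fee when i<k.
net[1] = 2
net[2] = max(2+2-1, 6+0) = 6
net[3] = max(2+6-1, 6+2-1, 6+0) = 7
net[4] = max(2+7-1, 6+6-1, 6+2-1, 8+0) = 11
net[5] = max(2+11-1, 6+7-1, 6+6-1, 8+2-1, 12+0) = 12
net[6] = max(2+12-1, 6+11-1, 6+7-1, 8+6-1, 12+2-1, 21+0) = 21
net[7] = max(2+21-1, 6+12-1, 6+11-1, …, 21+2-1, 13+0) = 22
net[8] = max(2+22-1, 6+21-1, 6+12-1, …, 13+2-1, 12+0) = 26
net[9] = max(2+26-1, 6+22-1, 6+21-1, …, 12+2-1, 14+0) = 27
One optimal plan: pieces 6 + 2 + 1 (2 cuts) → ¢29 − ¢2 = ¢27.

27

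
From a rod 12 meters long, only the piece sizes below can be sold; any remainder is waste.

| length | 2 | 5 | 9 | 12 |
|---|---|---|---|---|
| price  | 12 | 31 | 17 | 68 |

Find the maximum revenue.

74

Build best[k] bottom-up: best[k] = max over allowed piece i of (p[i] + best[k−i]).
best[1] = 0
best[2] = 12
best[3] = 12
best[4] = 24  (first piece 2, then best[2]=12)
best[5] = max(12+12, 31+0) = 31
best[6] = max(12+24, 31+0) = 36
best[7] = max(12+31, 31+12) = 43
best[8] = max(12+36, 31+12) = 48
best[9] = max(12+43, 31+24, 17+0) = 55
best[10] = max(12+48, 31+31, 17+0) = 62
best[11] = max(12+55, 31+36, 17+12) = 67
best[12] = max(12+62, 31+43, 17+12, 68+0) = 74
One optimal cutting: 5 + 5 + 2 → €74.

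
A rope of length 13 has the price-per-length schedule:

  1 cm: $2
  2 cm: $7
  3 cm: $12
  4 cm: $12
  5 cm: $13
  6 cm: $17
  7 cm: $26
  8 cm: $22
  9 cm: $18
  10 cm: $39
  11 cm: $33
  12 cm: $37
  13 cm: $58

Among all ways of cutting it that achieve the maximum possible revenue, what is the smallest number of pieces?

Let r[k] be the best obtainable value from length k. For each k, try every first piece i and keep the best of price[i] + r[k−i].
r[1] = 2
r[2] = 7
r[3] = 12
r[4] = 14  (first piece 1, then r[3]=12)
r[5] = 19  (first piece 2, then r[3]=12)
r[6] = 24  (first piece 3, then r[3]=12)
r[7] = 26  (first piece 1, then r[6]=24)
r[8] = 31  (first piece 2, then r[6]=24)
r[9] = 36  (first piece 3, then r[6]=24)
r[10] = 39
r[11] = 43  (first piece 2, then r[9]=36)
r[12] = 48  (first piece 3, then r[9]=36)
r[13] = 58
Maximum revenue is $58.
Now minimize piece count subject to staying optimal: for each k, pieces[k] = 1 + min over i with p[i]+r[k−i]=r[k] of pieces[k−i].
pieces[10] = 1
pieces[11] = 4
pieces[12] = 4
pieces[13] = 1

1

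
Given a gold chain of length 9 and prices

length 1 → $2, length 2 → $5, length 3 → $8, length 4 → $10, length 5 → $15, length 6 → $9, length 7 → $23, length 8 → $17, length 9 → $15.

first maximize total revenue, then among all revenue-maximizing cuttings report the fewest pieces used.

2

Let r[k] be the best obtainable value from length k. For each k, try every first piece i and keep the best of price[i] + r[k−i].
r[1] = 2
r[2] = max(2+2, 5+0) = 5
r[3] = max(2+5, 5+2, 8+0) = 8
r[4] = max(2+8, 5+5, 8+2, 10+0) = 10
r[5] = max(2+10, 5+8, 8+5, 10+2, 15+0) = 15
r[6] = max(2+15, 5+10, 8+8, 10+5, 15+2, 9+0) = 17
r[7] = max(2+17, 5+15, 8+10, …, 9+2, 23+0) = 23
r[8] = max(2+23, 5+17, 8+15, …, 23+2, 17+0) = 25
r[9] = max(2+25, 5+23, 8+17, …, 17+2, 15+0) = 28
Maximum revenue is $28.
Now minimize piece count subject to staying optimal: for each k, pieces[k] = 1 + min over i with p[i]+r[k−i]=r[k] of pieces[k−i].
pieces[6] = 2
pieces[7] = 1
pieces[8] = 2
pieces[9] = 2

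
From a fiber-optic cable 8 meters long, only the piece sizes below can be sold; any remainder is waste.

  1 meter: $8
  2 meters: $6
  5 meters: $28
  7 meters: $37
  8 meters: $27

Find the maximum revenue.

Let r[k] be the best obtainable value from length k. For each k, try every first piece i and keep the best of price[i] + r[k−i].
r[1] = 8
r[2] = 16  (first piece 1, then r[1]=8)
r[3] = 24  (first piece 1, then r[2]=16)
r[4] = 32  (first piece 1, then r[3]=24)
r[5] = 40  (first piece 1, then r[4]=32)
r[6] = 48  (first piece 1, then r[5]=40)
r[7] = 56  (first piece 1, then r[6]=48)
r[8] = 64  (first piece 1, then r[7]=56)
One optimal cutting: 1 + 1 + 1 + 1 + 1 + 1 + 1 + 1 → $64.

64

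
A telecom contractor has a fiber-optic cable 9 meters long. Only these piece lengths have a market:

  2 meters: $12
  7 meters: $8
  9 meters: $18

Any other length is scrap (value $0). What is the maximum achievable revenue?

Build best[k] bottom-up: best[k] = max over allowed piece i of (p[i] + best[k−i]).
best[1] = 0
best[2] = 12
best[3] = 12
best[4] = 24  (first piece 2, then best[2]=12)
best[5] = 24
best[6] = 36  (first piece 2, then best[4]=24)
best[7] = max(12+24, 8+0) = 36
best[8] = max(12+36, 8+0) = 48
best[9] = max(12+36, 8+12, 18+0) = 48
One optimal cutting: pieces 2 + 2 + 2 + 2 with 1 meter of scrap → $48.

48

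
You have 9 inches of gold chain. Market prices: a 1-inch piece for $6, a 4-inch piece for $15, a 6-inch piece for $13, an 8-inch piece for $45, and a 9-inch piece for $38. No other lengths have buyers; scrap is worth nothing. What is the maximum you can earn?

Consider every possible first cut. f[k] is the best of p[i]+f[k−i] over all sellable i≤k.
f[1] = 6
f[2] = 12  (first piece 1, then f[1]=6)
f[3] = 18  (first piece 1, then f[2]=12)
f[4] = 24  (first piece 1, then f[3]=18)
f[5] = 30  (first piece 1, then f[4]=24)
f[6] = 36  (first piece 1, then f[5]=30)
f[7] = 42  (first piece 1, then f[6]=36)
f[8] = 48  (first piece 1, then f[7]=42)
f[9] = 54  (first piece 1, then f[8]=48)
One optimal cutting: 1 + 1 + 1 + 1 + 1 + 1 + 1 + 1 + 1 → $54.

54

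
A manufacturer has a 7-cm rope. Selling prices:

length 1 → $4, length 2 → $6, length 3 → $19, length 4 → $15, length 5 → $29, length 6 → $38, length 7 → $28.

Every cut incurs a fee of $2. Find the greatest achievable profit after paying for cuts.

Build r[k] bottom-up: r[k] = max over allowed piece i of (p[i] + r[k−i]) − 2 per cut.
r[1] = 4
r[2] = max(4+4-2, 6+0) = 6
r[3] = max(4+6-2, 6+4-2, 19+0) = 19
r[4] = max(4+19-2, 6+6-2, 19+4-2, 15+0) = 21
r[5] = max(4+21-2, 6+19-2, 19+6-2, 15+4-2, 29+0) = 29
r[6] = max(4+29-2, 6+21-2, 19+19-2, 15+6-2, 29+4-2, 38+0) = 38
r[7] = max(4+38-2, 6+29-2, 19+21-2, …, 38+4-2, 28+0) = 40
One optimal plan: pieces 6 + 1 (1 cut) → $42 − $2 = $40.

40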